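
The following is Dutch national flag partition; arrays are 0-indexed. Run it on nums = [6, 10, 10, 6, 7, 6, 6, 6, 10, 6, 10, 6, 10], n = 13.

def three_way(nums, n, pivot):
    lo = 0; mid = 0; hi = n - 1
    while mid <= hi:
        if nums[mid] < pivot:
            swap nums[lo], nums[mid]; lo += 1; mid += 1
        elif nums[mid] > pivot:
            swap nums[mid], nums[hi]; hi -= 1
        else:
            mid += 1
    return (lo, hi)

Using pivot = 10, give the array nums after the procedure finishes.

lo=0 mid=0 hi=12
6<10: swap(0,0), lo=1 mid=1 ⇒ [6, 10, 10, 6, 7, 6, 6, 6, 10, 6, 10, 6, 10]
10=10: mid=2
10=10: mid=3
6<10: swap(1,3), lo=2 mid=4 ⇒ [6, 6, 10, 10, 7, 6, 6, 6, 10, 6, 10, 6, 10]
7<10: swap(2,4), lo=3 mid=5 ⇒ [6, 6, 7, 10, 10, 6, 6, 6, 10, 6, 10, 6, 10]
6<10: swap(3,5), lo=4 mid=6 ⇒ [6, 6, 7, 6, 10, 10, 6, 6, 10, 6, 10, 6, 10]
6<10: swap(4,6), lo=5 mid=7 ⇒ [6, 6, 7, 6, 6, 10, 10, 6, 10, 6, 10, 6, 10]
6<10: swap(5,7), lo=6 mid=8 ⇒ [6, 6, 7, 6, 6, 6, 10, 10, 10, 6, 10, 6, 10]
10=10: mid=9
6<10: swap(6,9), lo=7 mid=10 ⇒ [6, 6, 7, 6, 6, 6, 6, 10, 10, 10, 10, 6, 10]
10=10: mid=11
6<10: swap(7,11), lo=8 mid=12 ⇒ [6, 6, 7, 6, 6, 6, 6, 6, 10, 10, 10, 10, 10]
10=10: mid=13
done. lo=8 hi=12; nums=[6, 6, 7, 6, 6, 6, 6, 6, 10, 10, 10, 10, 10]

[6, 6, 7, 6, 6, 6, 6, 6, 10, 10, 10, 10, 10]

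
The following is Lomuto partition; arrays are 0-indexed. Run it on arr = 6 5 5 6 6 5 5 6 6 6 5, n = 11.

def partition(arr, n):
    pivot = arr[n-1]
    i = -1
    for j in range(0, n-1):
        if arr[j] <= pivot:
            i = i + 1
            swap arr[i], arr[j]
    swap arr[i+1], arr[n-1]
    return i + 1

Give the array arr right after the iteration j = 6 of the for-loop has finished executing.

5 5 5 5 6 6 6 6 6 6 5

pivot=5, i=-1
j=0: 6>5, skip
j=1: 5≤5, i=0, swap(0,1) ⇒ 5 6 5 6 6 5 5 6 6 6 5
j=2: 5≤5, i=1, swap(1,2) ⇒ 5 5 6 6 6 5 5 6 6 6 5
j=3: 6>5, skip
j=4: 6>5, skip
j=5: 5≤5, i=2, swap(2,5) ⇒ 5 5 5 6 6 6 5 6 6 6 5
j=6: 5≤5, i=3, swap(3,6) ⇒ 5 5 5 5 6 6 6 6 6 6 5
(after j=6) arr = 5 5 5 5 6 6 6 6 6 6 5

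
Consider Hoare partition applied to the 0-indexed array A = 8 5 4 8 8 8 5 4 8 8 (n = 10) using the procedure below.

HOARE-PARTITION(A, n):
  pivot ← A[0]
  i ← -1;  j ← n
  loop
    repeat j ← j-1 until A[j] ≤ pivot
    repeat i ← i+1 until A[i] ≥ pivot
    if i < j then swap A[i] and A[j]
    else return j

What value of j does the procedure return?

5

pivot = A[0] = 8; i = -1, j = 10
j→9 (A[9]=8≤8), i→0 (A[0]=8≥8); i<j, swap → 8 5 4 8 8 8 5 4 8 8
j→8 (A[8]=8≤8), i→3 (A[3]=8≥8); i<j, swap → 8 5 4 8 8 8 5 4 8 8
j→7 (A[7]=4≤8), i→4 (A[4]=8≥8); i<j, swap → 8 5 4 8 4 8 5 8 8 8
j→6 (A[6]=5≤8), i→5 (A[5]=8≥8); i<j, swap → 8 5 4 8 4 5 8 8 8 8
j→5, i→6; i≥j, return j=5. A = 8 5 4 8 4 5 8 8 8 8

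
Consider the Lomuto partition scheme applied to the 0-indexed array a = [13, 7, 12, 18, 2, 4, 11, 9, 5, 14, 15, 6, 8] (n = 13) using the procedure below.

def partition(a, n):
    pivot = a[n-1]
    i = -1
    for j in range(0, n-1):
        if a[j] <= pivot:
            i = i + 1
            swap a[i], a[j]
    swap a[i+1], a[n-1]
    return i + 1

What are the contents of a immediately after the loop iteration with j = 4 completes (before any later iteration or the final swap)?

pivot=8, i=-1
j=0: 13>8, skip
j=1: 7≤8, i=0, swap(0,1) ⇒ [7, 13, 12, 18, 2, 4, 11, 9, 5, 14, 15, 6, 8]
j=2: 12>8, skip
j=3: 18>8, skip
j=4: 2≤8, i=1, swap(1,4) ⇒ [7, 2, 12, 18, 13, 4, 11, 9, 5, 14, 15, 6, 8]
(after j=4) a = [7, 2, 12, 18, 13, 4, 11, 9, 5, 14, 15, 6, 8]

[7, 2, 12, 18, 13, 4, 11, 9, 5, 14, 15, 6, 8]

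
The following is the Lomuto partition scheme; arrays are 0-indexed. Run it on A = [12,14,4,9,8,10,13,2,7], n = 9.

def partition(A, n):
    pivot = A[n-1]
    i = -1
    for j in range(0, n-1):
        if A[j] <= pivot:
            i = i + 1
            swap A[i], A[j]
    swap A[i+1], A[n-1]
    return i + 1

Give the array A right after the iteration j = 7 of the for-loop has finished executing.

[4,2,12,9,8,10,13,14,7]

pivot = A[8] = 7; i = -1
j=0: A[0]=12 > 7 → no swap
j=1: A[1]=14 > 7 → no swap
j=2: A[2]=4 ≤ 7 → i=0, swap A[0],A[2] → [4,14,12,9,8,10,13,2,7]
j=3: A[3]=9 > 7 → no swap
j=4: A[4]=8 > 7 → no swap
j=5: A[5]=10 > 7 → no swap
j=6: A[6]=13 > 7 → no swap
j=7: A[7]=2 ≤ 7 → i=1, swap A[1],A[7] → [4,2,12,9,8,10,13,14,7]
(after j=7) A = [4,2,12,9,8,10,13,14,7]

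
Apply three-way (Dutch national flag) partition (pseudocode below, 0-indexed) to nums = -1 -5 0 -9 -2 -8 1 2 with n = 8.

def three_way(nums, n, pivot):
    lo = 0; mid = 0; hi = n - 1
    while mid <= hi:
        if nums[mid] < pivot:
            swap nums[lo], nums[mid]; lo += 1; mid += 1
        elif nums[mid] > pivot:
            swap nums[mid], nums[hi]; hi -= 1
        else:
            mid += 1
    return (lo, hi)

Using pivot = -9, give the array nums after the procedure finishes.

pivot = -9; lo=0, mid=0, hi=7
nums[mid]=-1>-9: swap nums[0],nums[7]; hi=6 → 2 -5 0 -9 -2 -8 1 -1
nums[mid]=2>-9: swap nums[0],nums[6]; hi=5 → 1 -5 0 -9 -2 -8 2 -1
nums[mid]=1>-9: swap nums[0],nums[5]; hi=4 → -8 -5 0 -9 -2 1 2 -1
nums[mid]=-8>-9: swap nums[0],nums[4]; hi=3 → -2 -5 0 -9 -8 1 2 -1
nums[mid]=-2>-9: swap nums[0],nums[3]; hi=2 → -9 -5 0 -2 -8 1 2 -1
nums[mid]=-9=-9: mid=1
nums[mid]=-5>-9: swap nums[1],nums[2]; hi=1 → -9 0 -5 -2 -8 1 2 -1
nums[mid]=0>-9: swap nums[1],nums[1]; hi=0 → -9 0 -5 -2 -8 1 2 -1
end: lo=0, hi=0; nums = -9 0 -5 -2 -8 1 2 -1

-9 0 -5 -2 -8 1 2 -1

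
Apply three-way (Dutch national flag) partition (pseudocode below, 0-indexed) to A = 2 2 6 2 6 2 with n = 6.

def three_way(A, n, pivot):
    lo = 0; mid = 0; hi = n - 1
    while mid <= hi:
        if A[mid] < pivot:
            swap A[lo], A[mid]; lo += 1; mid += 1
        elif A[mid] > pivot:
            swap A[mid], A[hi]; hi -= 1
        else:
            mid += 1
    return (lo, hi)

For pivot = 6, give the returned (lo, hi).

(4, 5)

lo=0 mid=0 hi=5
2<6: swap(0,0), lo=1 mid=1 ⇒ 2 2 6 2 6 2
2<6: swap(1,1), lo=2 mid=2 ⇒ 2 2 6 2 6 2
6=6: mid=3
2<6: swap(2,3), lo=3 mid=4 ⇒ 2 2 2 6 6 2
6=6: mid=5
2<6: swap(3,5), lo=4 mid=6 ⇒ 2 2 2 2 6 6
done. lo=4 hi=5; A=2 2 2 2 6 6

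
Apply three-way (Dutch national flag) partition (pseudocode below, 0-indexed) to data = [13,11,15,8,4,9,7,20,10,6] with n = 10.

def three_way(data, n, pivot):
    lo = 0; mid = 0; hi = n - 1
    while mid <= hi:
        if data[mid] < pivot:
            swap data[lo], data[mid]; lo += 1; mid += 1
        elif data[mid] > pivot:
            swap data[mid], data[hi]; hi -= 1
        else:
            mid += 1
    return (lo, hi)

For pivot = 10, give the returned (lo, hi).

(5, 5)

pivot = 10; lo=0, mid=0, hi=9
data[mid]=13>10: swap data[0],data[9]; hi=8 → [6,11,15,8,4,9,7,20,10,13]
data[mid]=6<10: swap data[0],data[0]; lo=1,mid=1 → [6,11,15,8,4,9,7,20,10,13]
data[mid]=11>10: swap data[1],data[8]; hi=7 → [6,10,15,8,4,9,7,20,11,13]
data[mid]=10=10: mid=2
data[mid]=15>10: swap data[2],data[7]; hi=6 → [6,10,20,8,4,9,7,15,11,13]
data[mid]=20>10: swap data[2],data[6]; hi=5 → [6,10,7,8,4,9,20,15,11,13]
data[mid]=7<10: swap data[1],data[2]; lo=2,mid=3 → [6,7,10,8,4,9,20,15,11,13]
data[mid]=8<10: swap data[2],data[3]; lo=3,mid=4 → [6,7,8,10,4,9,20,15,11,13]
data[mid]=4<10: swap data[3],data[4]; lo=4,mid=5 → [6,7,8,4,10,9,20,15,11,13]
data[mid]=9<10: swap data[4],data[5]; lo=5,mid=6 → [6,7,8,4,9,10,20,15,11,13]
end: lo=5, hi=5; data = [6,7,8,4,9,10,20,15,11,13]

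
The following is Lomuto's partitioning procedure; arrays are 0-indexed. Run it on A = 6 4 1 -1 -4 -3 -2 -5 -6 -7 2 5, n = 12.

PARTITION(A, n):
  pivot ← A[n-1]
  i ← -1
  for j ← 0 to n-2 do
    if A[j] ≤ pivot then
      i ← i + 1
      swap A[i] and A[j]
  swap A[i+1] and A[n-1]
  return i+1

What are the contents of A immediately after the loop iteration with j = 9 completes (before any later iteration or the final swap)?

pivot = A[11] = 5; i = -1
j=0: A[0]=6 > 5 → no swap
j=1: A[1]=4 ≤ 5 → i=0, swap A[0],A[1] → 4 6 1 -1 -4 -3 -2 -5 -6 -7 2 5
j=2: A[2]=1 ≤ 5 → i=1, swap A[1],A[2] → 4 1 6 -1 -4 -3 -2 -5 -6 -7 2 5
j=3: A[3]=-1 ≤ 5 → i=2, swap A[2],A[3] → 4 1 -1 6 -4 -3 -2 -5 -6 -7 2 5
j=4: A[4]=-4 ≤ 5 → i=3, swap A[3],A[4] → 4 1 -1 -4 6 -3 -2 -5 -6 -7 2 5
j=5: A[5]=-3 ≤ 5 → i=4, swap A[4],A[5] → 4 1 -1 -4 -3 6 -2 -5 -6 -7 2 5
j=6: A[6]=-2 ≤ 5 → i=5, swap A[5],A[6] → 4 1 -1 -4 -3 -2 6 -5 -6 -7 2 5
j=7: A[7]=-5 ≤ 5 → i=6, swap A[6],A[7] → 4 1 -1 -4 -3 -2 -5 6 -6 -7 2 5
j=8: A[8]=-6 ≤ 5 → i=7, swap A[7],A[8] → 4 1 -1 -4 -3 -2 -5 -6 6 -7 2 5
j=9: A[9]=-7 ≤ 5 → i=8, swap A[8],A[9] → 4 1 -1 -4 -3 -2 -5 -6 -7 6 2 5
(after j=9) A = 4 1 -1 -4 -3 -2 -5 -6 -7 6 2 5

4 1 -1 -4 -3 -2 -5 -6 -7 6 2 5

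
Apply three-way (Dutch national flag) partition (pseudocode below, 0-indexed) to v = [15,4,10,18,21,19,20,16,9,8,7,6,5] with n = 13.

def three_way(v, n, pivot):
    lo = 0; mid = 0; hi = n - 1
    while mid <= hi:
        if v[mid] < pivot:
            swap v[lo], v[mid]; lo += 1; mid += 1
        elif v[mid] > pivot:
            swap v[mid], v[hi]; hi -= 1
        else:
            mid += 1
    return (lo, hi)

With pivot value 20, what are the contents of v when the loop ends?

lo=0 mid=0 hi=12
15<20: swap(0,0), lo=1 mid=1 ⇒ [15,4,10,18,21,19,20,16,9,8,7,6,5]
4<20: swap(1,1), lo=2 mid=2 ⇒ [15,4,10,18,21,19,20,16,9,8,7,6,5]
10<20: swap(2,2), lo=3 mid=3 ⇒ [15,4,10,18,21,19,20,16,9,8,7,6,5]
18<20: swap(3,3), lo=4 mid=4 ⇒ [15,4,10,18,21,19,20,16,9,8,7,6,5]
21>20: swap(4,12), hi=11 ⇒ [15,4,10,18,5,19,20,16,9,8,7,6,21]
5<20: swap(4,4), lo=5 mid=5 ⇒ [15,4,10,18,5,19,20,16,9,8,7,6,21]
19<20: swap(5,5), lo=6 mid=6 ⇒ [15,4,10,18,5,19,20,16,9,8,7,6,21]
20=20: mid=7
16<20: swap(6,7), lo=7 mid=8 ⇒ [15,4,10,18,5,19,16,20,9,8,7,6,21]
9<20: swap(7,8), lo=8 mid=9 ⇒ [15,4,10,18,5,19,16,9,20,8,7,6,21]
8<20: swap(8,9), lo=9 mid=10 ⇒ [15,4,10,18,5,19,16,9,8,20,7,6,21]
7<20: swap(9,10), lo=10 mid=11 ⇒ [15,4,10,18,5,19,16,9,8,7,20,6,21]
6<20: swap(10,11), lo=11 mid=12 ⇒ [15,4,10,18,5,19,16,9,8,7,6,20,21]
done. lo=11 hi=11; v=[15,4,10,18,5,19,16,9,8,7,6,20,21]

[15,4,10,18,5,19,16,9,8,7,6,20,21]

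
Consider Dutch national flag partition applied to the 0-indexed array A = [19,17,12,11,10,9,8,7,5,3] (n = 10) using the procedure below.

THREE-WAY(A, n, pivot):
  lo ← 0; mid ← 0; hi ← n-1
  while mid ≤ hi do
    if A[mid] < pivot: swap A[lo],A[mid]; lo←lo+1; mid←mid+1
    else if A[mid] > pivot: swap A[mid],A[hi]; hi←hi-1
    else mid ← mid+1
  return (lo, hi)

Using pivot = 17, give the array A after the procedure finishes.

lo=0 mid=0 hi=9
19>17: swap(0,9), hi=8 ⇒ [3,17,12,11,10,9,8,7,5,19]
3<17: swap(0,0), lo=1 mid=1 ⇒ [3,17,12,11,10,9,8,7,5,19]
17=17: mid=2
12<17: swap(1,2), lo=2 mid=3 ⇒ [3,12,17,11,10,9,8,7,5,19]
11<17: swap(2,3), lo=3 mid=4 ⇒ [3,12,11,17,10,9,8,7,5,19]
10<17: swap(3,4), lo=4 mid=5 ⇒ [3,12,11,10,17,9,8,7,5,19]
9<17: swap(4,5), lo=5 mid=6 ⇒ [3,12,11,10,9,17,8,7,5,19]
8<17: swap(5,6), lo=6 mid=7 ⇒ [3,12,11,10,9,8,17,7,5,19]
7<17: swap(6,7), lo=7 mid=8 ⇒ [3,12,11,10,9,8,7,17,5,19]
5<17: swap(7,8), lo=8 mid=9 ⇒ [3,12,11,10,9,8,7,5,17,19]
done. lo=8 hi=8; A=[3,12,11,10,9,8,7,5,17,19]

[3,12,11,10,9,8,7,5,17,19]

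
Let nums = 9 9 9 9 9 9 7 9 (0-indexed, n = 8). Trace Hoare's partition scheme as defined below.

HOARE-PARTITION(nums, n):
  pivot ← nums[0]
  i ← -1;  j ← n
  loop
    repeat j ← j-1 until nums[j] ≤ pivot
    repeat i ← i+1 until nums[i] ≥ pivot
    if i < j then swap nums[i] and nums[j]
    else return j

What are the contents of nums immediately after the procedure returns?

pivot = nums[0] = 9; i = -1, j = 8
j→7 (nums[7]=9≤9), i→0 (nums[0]=9≥9); i<j, swap → 9 9 9 9 9 9 7 9
j→6 (nums[6]=7≤9), i→1 (nums[1]=9≥9); i<j, swap → 9 7 9 9 9 9 9 9
j→5 (nums[5]=9≤9), i→2 (nums[2]=9≥9); i<j, swap → 9 7 9 9 9 9 9 9
j→4 (nums[4]=9≤9), i→3 (nums[3]=9≥9); i<j, swap → 9 7 9 9 9 9 9 9
j→3, i→4; i≥j, return j=3. nums = 9 7 9 9 9 9 9 9

9 7 9 9 9 9 9 9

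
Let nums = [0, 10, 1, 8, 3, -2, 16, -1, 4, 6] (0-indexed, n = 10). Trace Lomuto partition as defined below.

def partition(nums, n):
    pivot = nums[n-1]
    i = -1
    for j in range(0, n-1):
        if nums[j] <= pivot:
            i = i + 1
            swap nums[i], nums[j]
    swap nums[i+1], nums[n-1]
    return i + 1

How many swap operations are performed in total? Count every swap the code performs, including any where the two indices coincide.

pivot = nums[9] = 6; i = -1
j=0: nums[0]=0 ≤ 6 → i=0, swap nums[0],nums[0] (no change) → [0, 10, 1, 8, 3, -2, 16, -1, 4, 6]
j=1: nums[1]=10 > 6 → no swap
j=2: nums[2]=1 ≤ 6 → i=1, swap nums[1],nums[2] → [0, 1, 10, 8, 3, -2, 16, -1, 4, 6]
j=3: nums[3]=8 > 6 → no swap
j=4: nums[4]=3 ≤ 6 → i=2, swap nums[2],nums[4] → [0, 1, 3, 8, 10, -2, 16, -1, 4, 6]
j=5: nums[5]=-2 ≤ 6 → i=3, swap nums[3],nums[5] → [0, 1, 3, -2, 10, 8, 16, -1, 4, 6]
j=6: nums[6]=16 > 6 → no swap
j=7: nums[7]=-1 ≤ 6 → i=4, swap nums[4],nums[7] → [0, 1, 3, -2, -1, 8, 16, 10, 4, 6]
j=8: nums[8]=4 ≤ 6 → i=5, swap nums[5],nums[8] → [0, 1, 3, -2, -1, 4, 16, 10, 8, 6]
final swap nums[6],nums[9] → [0, 1, 3, -2, -1, 4, 6, 10, 8, 16]; return 6

7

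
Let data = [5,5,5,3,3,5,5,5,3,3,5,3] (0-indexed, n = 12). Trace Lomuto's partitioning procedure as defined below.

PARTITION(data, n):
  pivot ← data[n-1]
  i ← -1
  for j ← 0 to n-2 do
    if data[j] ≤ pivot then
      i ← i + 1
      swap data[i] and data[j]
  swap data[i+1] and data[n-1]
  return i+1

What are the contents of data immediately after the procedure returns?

[3,3,3,3,3,5,5,5,5,5,5,5]

pivot=3, i=-1
j=0: 5>3, skip
j=1: 5>3, skip
j=2: 5>3, skip
j=3: 3≤3, i=0, swap(0,3) ⇒ [3,5,5,5,3,5,5,5,3,3,5,3]
j=4: 3≤3, i=1, swap(1,4) ⇒ [3,3,5,5,5,5,5,5,3,3,5,3]
j=5: 5>3, skip
j=6: 5>3, skip
j=7: 5>3, skip
j=8: 3≤3, i=2, swap(2,8) ⇒ [3,3,3,5,5,5,5,5,5,3,5,3]
j=9: 3≤3, i=3, swap(3,9) ⇒ [3,3,3,3,5,5,5,5,5,5,5,3]
j=10: 5>3, skip
swap(4,11) ⇒ [3,3,3,3,3,5,5,5,5,5,5,5]; return 4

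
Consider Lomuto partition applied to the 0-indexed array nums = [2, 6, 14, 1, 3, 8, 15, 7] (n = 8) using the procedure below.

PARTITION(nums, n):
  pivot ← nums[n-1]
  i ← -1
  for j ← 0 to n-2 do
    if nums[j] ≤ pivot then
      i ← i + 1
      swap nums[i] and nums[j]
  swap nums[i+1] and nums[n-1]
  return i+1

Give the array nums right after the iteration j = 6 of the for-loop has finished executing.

[2, 6, 1, 3, 14, 8, 15, 7]

pivot = nums[7] = 7; i = -1
j=0: nums[0]=2 ≤ 7 → i=0, swap nums[0],nums[0] (no change) → [2, 6, 14, 1, 3, 8, 15, 7]
j=1: nums[1]=6 ≤ 7 → i=1, swap nums[1],nums[1] (no change) → [2, 6, 14, 1, 3, 8, 15, 7]
j=2: nums[2]=14 > 7 → no swap
j=3: nums[3]=1 ≤ 7 → i=2, swap nums[2],nums[3] → [2, 6, 1, 14, 3, 8, 15, 7]
j=4: nums[4]=3 ≤ 7 → i=3, swap nums[3],nums[4] → [2, 6, 1, 3, 14, 8, 15, 7]
j=5: nums[5]=8 > 7 → no swap
j=6: nums[6]=15 > 7 → no swap
(after j=6) nums = [2, 6, 1, 3, 14, 8, 15, 7]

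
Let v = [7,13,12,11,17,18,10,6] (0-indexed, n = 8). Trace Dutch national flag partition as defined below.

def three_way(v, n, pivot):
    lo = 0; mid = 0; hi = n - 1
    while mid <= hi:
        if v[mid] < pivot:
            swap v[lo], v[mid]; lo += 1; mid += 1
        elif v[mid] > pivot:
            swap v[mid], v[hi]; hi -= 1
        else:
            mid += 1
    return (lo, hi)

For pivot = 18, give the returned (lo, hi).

lo=0 mid=0 hi=7
7<18: swap(0,0), lo=1 mid=1 ⇒ [7,13,12,11,17,18,10,6]
13<18: swap(1,1), lo=2 mid=2 ⇒ [7,13,12,11,17,18,10,6]
12<18: swap(2,2), lo=3 mid=3 ⇒ [7,13,12,11,17,18,10,6]
11<18: swap(3,3), lo=4 mid=4 ⇒ [7,13,12,11,17,18,10,6]
17<18: swap(4,4), lo=5 mid=5 ⇒ [7,13,12,11,17,18,10,6]
18=18: mid=6
10<18: swap(5,6), lo=6 mid=7 ⇒ [7,13,12,11,17,10,18,6]
6<18: swap(6,7), lo=7 mid=8 ⇒ [7,13,12,11,17,10,6,18]
done. lo=7 hi=7; v=[7,13,12,11,17,10,6,18]

(7, 7)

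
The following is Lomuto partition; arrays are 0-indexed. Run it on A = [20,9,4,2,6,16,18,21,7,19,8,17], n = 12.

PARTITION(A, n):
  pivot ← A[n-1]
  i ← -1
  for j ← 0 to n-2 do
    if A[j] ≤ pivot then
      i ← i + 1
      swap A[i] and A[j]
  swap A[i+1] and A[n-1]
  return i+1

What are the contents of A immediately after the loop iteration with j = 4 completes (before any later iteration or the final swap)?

pivot=17, i=-1
j=0: 20>17, skip
j=1: 9≤17, i=0, swap(0,1) ⇒ [9,20,4,2,6,16,18,21,7,19,8,17]
j=2: 4≤17, i=1, swap(1,2) ⇒ [9,4,20,2,6,16,18,21,7,19,8,17]
j=3: 2≤17, i=2, swap(2,3) ⇒ [9,4,2,20,6,16,18,21,7,19,8,17]
j=4: 6≤17, i=3, swap(3,4) ⇒ [9,4,2,6,20,16,18,21,7,19,8,17]
(after j=4) A = [9,4,2,6,20,16,18,21,7,19,8,17]

[9,4,2,6,20,16,18,21,7,19,8,17]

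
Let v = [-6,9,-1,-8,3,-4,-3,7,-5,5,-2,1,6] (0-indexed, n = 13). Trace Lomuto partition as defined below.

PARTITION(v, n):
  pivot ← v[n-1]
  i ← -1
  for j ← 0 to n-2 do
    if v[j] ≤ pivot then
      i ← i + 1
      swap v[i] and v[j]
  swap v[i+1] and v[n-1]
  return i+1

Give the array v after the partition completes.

[-6,-1,-8,3,-4,-3,-5,5,-2,1,6,7,9]

pivot = v[12] = 6; i = -1
j=0: v[0]=-6 ≤ 6 → i=0, swap v[0],v[0] (no change) → [-6,9,-1,-8,3,-4,-3,7,-5,5,-2,1,6]
j=1: v[1]=9 > 6 → no swap
j=2: v[2]=-1 ≤ 6 → i=1, swap v[1],v[2] → [-6,-1,9,-8,3,-4,-3,7,-5,5,-2,1,6]
j=3: v[3]=-8 ≤ 6 → i=2, swap v[2],v[3] → [-6,-1,-8,9,3,-4,-3,7,-5,5,-2,1,6]
j=4: v[4]=3 ≤ 6 → i=3, swap v[3],v[4] → [-6,-1,-8,3,9,-4,-3,7,-5,5,-2,1,6]
j=5: v[5]=-4 ≤ 6 → i=4, swap v[4],v[5] → [-6,-1,-8,3,-4,9,-3,7,-5,5,-2,1,6]
j=6: v[6]=-3 ≤ 6 → i=5, swap v[5],v[6] → [-6,-1,-8,3,-4,-3,9,7,-5,5,-2,1,6]
j=7: v[7]=7 > 6 → no swap
j=8: v[8]=-5 ≤ 6 → i=6, swap v[6],v[8] → [-6,-1,-8,3,-4,-3,-5,7,9,5,-2,1,6]
j=9: v[9]=5 ≤ 6 → i=7, swap v[7],v[9] → [-6,-1,-8,3,-4,-3,-5,5,9,7,-2,1,6]
j=10: v[10]=-2 ≤ 6 → i=8, swap v[8],v[10] → [-6,-1,-8,3,-4,-3,-5,5,-2,7,9,1,6]
j=11: v[11]=1 ≤ 6 → i=9, swap v[9],v[11] → [-6,-1,-8,3,-4,-3,-5,5,-2,1,9,7,6]
final swap v[10],v[12] → [-6,-1,-8,3,-4,-3,-5,5,-2,1,6,7,9]; return 10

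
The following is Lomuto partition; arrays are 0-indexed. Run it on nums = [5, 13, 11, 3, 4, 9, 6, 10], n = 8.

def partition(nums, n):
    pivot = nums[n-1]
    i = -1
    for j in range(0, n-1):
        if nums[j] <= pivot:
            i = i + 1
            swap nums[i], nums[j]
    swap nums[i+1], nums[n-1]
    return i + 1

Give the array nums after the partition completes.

pivot = nums[7] = 10; i = -1
j=0: nums[0]=5 ≤ 10 → i=0, swap nums[0],nums[0] (no change) → [5, 13, 11, 3, 4, 9, 6, 10]
j=1: nums[1]=13 > 10 → no swap
j=2: nums[2]=11 > 10 → no swap
j=3: nums[3]=3 ≤ 10 → i=1, swap nums[1],nums[3] → [5, 3, 11, 13, 4, 9, 6, 10]
j=4: nums[4]=4 ≤ 10 → i=2, swap nums[2],nums[4] → [5, 3, 4, 13, 11, 9, 6, 10]
j=5: nums[5]=9 ≤ 10 → i=3, swap nums[3],nums[5] → [5, 3, 4, 9, 11, 13, 6, 10]
j=6: nums[6]=6 ≤ 10 → i=4, swap nums[4],nums[6] → [5, 3, 4, 9, 6, 13, 11, 10]
final swap nums[5],nums[7] → [5, 3, 4, 9, 6, 10, 11, 13]; return 5

[5, 3, 4, 9, 6, 10, 11, 13]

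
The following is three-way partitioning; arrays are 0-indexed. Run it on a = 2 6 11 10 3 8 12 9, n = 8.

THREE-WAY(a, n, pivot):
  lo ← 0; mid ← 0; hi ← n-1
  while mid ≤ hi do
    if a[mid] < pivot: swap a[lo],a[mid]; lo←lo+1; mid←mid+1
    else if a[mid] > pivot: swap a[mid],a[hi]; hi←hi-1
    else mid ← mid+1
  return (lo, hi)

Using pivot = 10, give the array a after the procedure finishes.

lo=0 mid=0 hi=7
2<10: swap(0,0), lo=1 mid=1 ⇒ 2 6 11 10 3 8 12 9
6<10: swap(1,1), lo=2 mid=2 ⇒ 2 6 11 10 3 8 12 9
11>10: swap(2,7), hi=6 ⇒ 2 6 9 10 3 8 12 11
9<10: swap(2,2), lo=3 mid=3 ⇒ 2 6 9 10 3 8 12 11
10=10: mid=4
3<10: swap(3,4), lo=4 mid=5 ⇒ 2 6 9 3 10 8 12 11
8<10: swap(4,5), lo=5 mid=6 ⇒ 2 6 9 3 8 10 12 11
12>10: swap(6,6), hi=5 ⇒ 2 6 9 3 8 10 12 11
done. lo=5 hi=5; a=2 6 9 3 8 10 12 11

2 6 9 3 8 10 12 11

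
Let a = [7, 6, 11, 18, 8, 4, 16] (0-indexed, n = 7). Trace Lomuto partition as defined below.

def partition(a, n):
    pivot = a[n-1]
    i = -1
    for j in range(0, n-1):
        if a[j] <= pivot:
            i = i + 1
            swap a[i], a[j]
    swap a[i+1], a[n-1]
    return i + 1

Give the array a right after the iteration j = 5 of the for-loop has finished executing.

[7, 6, 11, 8, 4, 18, 16]

pivot = a[6] = 16; i = -1
j=0: a[0]=7 ≤ 16 → i=0, swap a[0],a[0] (no change) → [7, 6, 11, 18, 8, 4, 16]
j=1: a[1]=6 ≤ 16 → i=1, swap a[1],a[1] (no change) → [7, 6, 11, 18, 8, 4, 16]
j=2: a[2]=11 ≤ 16 → i=2, swap a[2],a[2] (no change) → [7, 6, 11, 18, 8, 4, 16]
j=3: a[3]=18 > 16 → no swap
j=4: a[4]=8 ≤ 16 → i=3, swap a[3],a[4] → [7, 6, 11, 8, 18, 4, 16]
j=5: a[5]=4 ≤ 16 → i=4, swap a[4],a[5] → [7, 6, 11, 8, 4, 18, 16]
(after j=5) a = [7, 6, 11, 8, 4, 18, 16]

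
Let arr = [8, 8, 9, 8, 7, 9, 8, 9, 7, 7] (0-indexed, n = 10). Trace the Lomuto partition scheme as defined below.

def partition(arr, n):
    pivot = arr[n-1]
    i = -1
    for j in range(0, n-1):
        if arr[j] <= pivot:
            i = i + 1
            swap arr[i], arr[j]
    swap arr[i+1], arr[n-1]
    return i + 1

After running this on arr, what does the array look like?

pivot = arr[9] = 7; i = -1
j=0: arr[0]=8 > 7 → no swap
j=1: arr[1]=8 > 7 → no swap
j=2: arr[2]=9 > 7 → no swap
j=3: arr[3]=8 > 7 → no swap
j=4: arr[4]=7 ≤ 7 → i=0, swap arr[0],arr[4] → [7, 8, 9, 8, 8, 9, 8, 9, 7, 7]
j=5: arr[5]=9 > 7 → no swap
j=6: arr[6]=8 > 7 → no swap
j=7: arr[7]=9 > 7 → no swap
j=8: arr[8]=7 ≤ 7 → i=1, swap arr[1],arr[8] → [7, 7, 9, 8, 8, 9, 8, 9, 8, 7]
final swap arr[2],arr[9] → [7, 7, 7, 8, 8, 9, 8, 9, 8, 9]; return 2

[7, 7, 7, 8, 8, 9, 8, 9, 8, 9]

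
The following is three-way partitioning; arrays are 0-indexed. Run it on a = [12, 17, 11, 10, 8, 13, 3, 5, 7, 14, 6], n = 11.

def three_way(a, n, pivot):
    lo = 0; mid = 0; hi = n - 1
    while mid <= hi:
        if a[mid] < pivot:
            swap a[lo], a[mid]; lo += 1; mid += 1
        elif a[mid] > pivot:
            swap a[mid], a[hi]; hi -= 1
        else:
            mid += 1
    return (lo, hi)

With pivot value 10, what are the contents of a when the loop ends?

[6, 7, 5, 8, 3, 10, 13, 11, 14, 17, 12]

lo=0 mid=0 hi=10
12>10: swap(0,10), hi=9 ⇒ [6, 17, 11, 10, 8, 13, 3, 5, 7, 14, 12]
6<10: swap(0,0), lo=1 mid=1 ⇒ [6, 17, 11, 10, 8, 13, 3, 5, 7, 14, 12]
17>10: swap(1,9), hi=8 ⇒ [6, 14, 11, 10, 8, 13, 3, 5, 7, 17, 12]
14>10: swap(1,8), hi=7 ⇒ [6, 7, 11, 10, 8, 13, 3, 5, 14, 17, 12]
7<10: swap(1,1), lo=2 mid=2 ⇒ [6, 7, 11, 10, 8, 13, 3, 5, 14, 17, 12]
11>10: swap(2,7), hi=6 ⇒ [6, 7, 5, 10, 8, 13, 3, 11, 14, 17, 12]
5<10: swap(2,2), lo=3 mid=3 ⇒ [6, 7, 5, 10, 8, 13, 3, 11, 14, 17, 12]
10=10: mid=4
8<10: swap(3,4), lo=4 mid=5 ⇒ [6, 7, 5, 8, 10, 13, 3, 11, 14, 17, 12]
13>10: swap(5,6), hi=5 ⇒ [6, 7, 5, 8, 10, 3, 13, 11, 14, 17, 12]
3<10: swap(4,5), lo=5 mid=6 ⇒ [6, 7, 5, 8, 3, 10, 13, 11, 14, 17, 12]
done. lo=5 hi=5; a=[6, 7, 5, 8, 3, 10, 13, 11, 14, 17, 12]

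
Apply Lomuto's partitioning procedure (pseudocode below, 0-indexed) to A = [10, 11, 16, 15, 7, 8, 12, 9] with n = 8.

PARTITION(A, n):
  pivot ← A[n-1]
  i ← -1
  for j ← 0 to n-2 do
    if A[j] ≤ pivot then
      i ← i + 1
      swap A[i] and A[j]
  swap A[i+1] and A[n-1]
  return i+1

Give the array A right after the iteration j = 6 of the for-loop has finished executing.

pivot = A[7] = 9; i = -1
j=0: A[0]=10 > 9 → no swap
j=1: A[1]=11 > 9 → no swap
j=2: A[2]=16 > 9 → no swap
j=3: A[3]=15 > 9 → no swap
j=4: A[4]=7 ≤ 9 → i=0, swap A[0],A[4] → [7, 11, 16, 15, 10, 8, 12, 9]
j=5: A[5]=8 ≤ 9 → i=1, swap A[1],A[5] → [7, 8, 16, 15, 10, 11, 12, 9]
j=6: A[6]=12 > 9 → no swap
(after j=6) A = [7, 8, 16, 15, 10, 11, 12, 9]

[7, 8, 16, 15, 10, 11, 12, 9]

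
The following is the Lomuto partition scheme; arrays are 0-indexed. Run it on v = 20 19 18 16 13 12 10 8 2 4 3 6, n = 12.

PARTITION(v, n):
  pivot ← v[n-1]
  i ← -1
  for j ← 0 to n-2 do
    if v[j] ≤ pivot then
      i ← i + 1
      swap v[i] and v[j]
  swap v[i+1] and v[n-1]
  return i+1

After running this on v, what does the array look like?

pivot=6, i=-1
j=0: 20>6, skip
j=1: 19>6, skip
j=2: 18>6, skip
j=3: 16>6, skip
j=4: 13>6, skip
j=5: 12>6, skip
j=6: 10>6, skip
j=7: 8>6, skip
j=8: 2≤6, i=0, swap(0,8) ⇒ 2 19 18 16 13 12 10 8 20 4 3 6
j=9: 4≤6, i=1, swap(1,9) ⇒ 2 4 18 16 13 12 10 8 20 19 3 6
j=10: 3≤6, i=2, swap(2,10) ⇒ 2 4 3 16 13 12 10 8 20 19 18 6
swap(3,11) ⇒ 2 4 3 6 13 12 10 8 20 19 18 16; return 3

2 4 3 6 13 12 10 8 20 19 18 16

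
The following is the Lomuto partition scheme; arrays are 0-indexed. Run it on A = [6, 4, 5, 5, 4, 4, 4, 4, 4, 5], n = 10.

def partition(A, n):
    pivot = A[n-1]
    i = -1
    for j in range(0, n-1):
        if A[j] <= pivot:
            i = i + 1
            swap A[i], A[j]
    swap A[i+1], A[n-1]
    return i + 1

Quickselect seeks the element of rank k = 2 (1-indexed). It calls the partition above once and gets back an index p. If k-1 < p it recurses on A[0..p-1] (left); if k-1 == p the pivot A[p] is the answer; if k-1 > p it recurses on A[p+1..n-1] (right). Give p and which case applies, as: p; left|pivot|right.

pivot = A[9] = 5; i = -1
j=0: A[0]=6 > 5 → no swap
j=1: A[1]=4 ≤ 5 → i=0, swap A[0],A[1] → [4, 6, 5, 5, 4, 4, 4, 4, 4, 5]
j=2: A[2]=5 ≤ 5 → i=1, swap A[1],A[2] → [4, 5, 6, 5, 4, 4, 4, 4, 4, 5]
j=3: A[3]=5 ≤ 5 → i=2, swap A[2],A[3] → [4, 5, 5, 6, 4, 4, 4, 4, 4, 5]
j=4: A[4]=4 ≤ 5 → i=3, swap A[3],A[4] → [4, 5, 5, 4, 6, 4, 4, 4, 4, 5]
j=5: A[5]=4 ≤ 5 → i=4, swap A[4],A[5] → [4, 5, 5, 4, 4, 6, 4, 4, 4, 5]
j=6: A[6]=4 ≤ 5 → i=5, swap A[5],A[6] → [4, 5, 5, 4, 4, 4, 6, 4, 4, 5]
j=7: A[7]=4 ≤ 5 → i=6, swap A[6],A[7] → [4, 5, 5, 4, 4, 4, 4, 6, 4, 5]
j=8: A[8]=4 ≤ 5 → i=7, swap A[7],A[8] → [4, 5, 5, 4, 4, 4, 4, 4, 6, 5]
final swap A[8],A[9] → [4, 5, 5, 4, 4, 4, 4, 4, 5, 6]; return 8
p = 8; k-1 = 1 < 8 ⇒ left

8; left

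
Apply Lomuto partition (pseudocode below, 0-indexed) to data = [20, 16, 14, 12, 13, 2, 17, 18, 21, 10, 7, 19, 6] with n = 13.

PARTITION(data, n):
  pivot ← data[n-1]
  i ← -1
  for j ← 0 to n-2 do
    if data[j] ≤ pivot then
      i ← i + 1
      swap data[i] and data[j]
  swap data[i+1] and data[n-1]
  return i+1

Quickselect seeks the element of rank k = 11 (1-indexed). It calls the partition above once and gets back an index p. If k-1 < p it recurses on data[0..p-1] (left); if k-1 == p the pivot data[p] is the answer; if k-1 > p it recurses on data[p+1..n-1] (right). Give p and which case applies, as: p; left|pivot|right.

pivot = data[12] = 6; i = -1
j=0: data[0]=20 > 6 → no swap
j=1: data[1]=16 > 6 → no swap
j=2: data[2]=14 > 6 → no swap
j=3: data[3]=12 > 6 → no swap
j=4: data[4]=13 > 6 → no swap
j=5: data[5]=2 ≤ 6 → i=0, swap data[0],data[5] → [2, 16, 14, 12, 13, 20, 17, 18, 21, 10, 7, 19, 6]
j=6: data[6]=17 > 6 → no swap
j=7: data[7]=18 > 6 → no swap
j=8: data[8]=21 > 6 → no swap
j=9: data[9]=10 > 6 → no swap
j=10: data[10]=7 > 6 → no swap
j=11: data[11]=19 > 6 → no swap
final swap data[1],data[12] → [2, 6, 14, 12, 13, 20, 17, 18, 21, 10, 7, 19, 16]; return 1
p = 1; k-1 = 10 > 1 ⇒ right

1; right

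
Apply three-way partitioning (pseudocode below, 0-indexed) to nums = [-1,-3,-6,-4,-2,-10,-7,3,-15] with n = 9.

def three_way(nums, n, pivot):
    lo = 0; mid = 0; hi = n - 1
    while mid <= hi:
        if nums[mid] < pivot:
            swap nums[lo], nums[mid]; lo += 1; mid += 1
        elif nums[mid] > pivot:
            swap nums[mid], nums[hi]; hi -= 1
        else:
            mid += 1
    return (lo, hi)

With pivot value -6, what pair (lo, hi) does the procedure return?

lo=0 mid=0 hi=8
-1>-6: swap(0,8), hi=7 ⇒ [-15,-3,-6,-4,-2,-10,-7,3,-1]
-15<-6: swap(0,0), lo=1 mid=1 ⇒ [-15,-3,-6,-4,-2,-10,-7,3,-1]
-3>-6: swap(1,7), hi=6 ⇒ [-15,3,-6,-4,-2,-10,-7,-3,-1]
3>-6: swap(1,6), hi=5 ⇒ [-15,-7,-6,-4,-2,-10,3,-3,-1]
-7<-6: swap(1,1), lo=2 mid=2 ⇒ [-15,-7,-6,-4,-2,-10,3,-3,-1]
-6=-6: mid=3
-4>-6: swap(3,5), hi=4 ⇒ [-15,-7,-6,-10,-2,-4,3,-3,-1]
-10<-6: swap(2,3), lo=3 mid=4 ⇒ [-15,-7,-10,-6,-2,-4,3,-3,-1]
-2>-6: swap(4,4), hi=3 ⇒ [-15,-7,-10,-6,-2,-4,3,-3,-1]
done. lo=3 hi=3; nums=[-15,-7,-10,-6,-2,-4,3,-3,-1]

(3, 3)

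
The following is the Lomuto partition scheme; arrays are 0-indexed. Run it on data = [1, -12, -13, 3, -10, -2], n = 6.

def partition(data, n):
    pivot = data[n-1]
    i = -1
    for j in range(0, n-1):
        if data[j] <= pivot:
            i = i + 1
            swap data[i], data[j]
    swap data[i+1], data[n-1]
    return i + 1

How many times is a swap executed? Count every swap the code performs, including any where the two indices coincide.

pivot = data[5] = -2; i = -1
j=0: data[0]=1 > -2 → no swap
j=1: data[1]=-12 ≤ -2 → i=0, swap data[0],data[1] → [-12, 1, -13, 3, -10, -2]
j=2: data[2]=-13 ≤ -2 → i=1, swap data[1],data[2] → [-12, -13, 1, 3, -10, -2]
j=3: data[3]=3 > -2 → no swap
j=4: data[4]=-10 ≤ -2 → i=2, swap data[2],data[4] → [-12, -13, -10, 3, 1, -2]
final swap data[3],data[5] → [-12, -13, -10, -2, 1, 3]; return 3

4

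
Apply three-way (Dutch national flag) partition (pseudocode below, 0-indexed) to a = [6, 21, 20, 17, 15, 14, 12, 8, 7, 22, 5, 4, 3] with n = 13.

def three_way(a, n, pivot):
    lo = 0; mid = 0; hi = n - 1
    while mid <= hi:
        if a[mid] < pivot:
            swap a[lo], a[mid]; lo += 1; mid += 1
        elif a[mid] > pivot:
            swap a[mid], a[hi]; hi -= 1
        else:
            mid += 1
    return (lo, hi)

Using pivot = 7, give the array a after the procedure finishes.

[6, 3, 4, 5, 7, 12, 8, 14, 22, 15, 17, 20, 21]

lo=0 mid=0 hi=12
6<7: swap(0,0), lo=1 mid=1 ⇒ [6, 21, 20, 17, 15, 14, 12, 8, 7, 22, 5, 4, 3]
21>7: swap(1,12), hi=11 ⇒ [6, 3, 20, 17, 15, 14, 12, 8, 7, 22, 5, 4, 21]
3<7: swap(1,1), lo=2 mid=2 ⇒ [6, 3, 20, 17, 15, 14, 12, 8, 7, 22, 5, 4, 21]
20>7: swap(2,11), hi=10 ⇒ [6, 3, 4, 17, 15, 14, 12, 8, 7, 22, 5, 20, 21]
4<7: swap(2,2), lo=3 mid=3 ⇒ [6, 3, 4, 17, 15, 14, 12, 8, 7, 22, 5, 20, 21]
17>7: swap(3,10), hi=9 ⇒ [6, 3, 4, 5, 15, 14, 12, 8, 7, 22, 17, 20, 21]
5<7: swap(3,3), lo=4 mid=4 ⇒ [6, 3, 4, 5, 15, 14, 12, 8, 7, 22, 17, 20, 21]
15>7: swap(4,9), hi=8 ⇒ [6, 3, 4, 5, 22, 14, 12, 8, 7, 15, 17, 20, 21]
22>7: swap(4,8), hi=7 ⇒ [6, 3, 4, 5, 7, 14, 12, 8, 22, 15, 17, 20, 21]
7=7: mid=5
14>7: swap(5,7), hi=6 ⇒ [6, 3, 4, 5, 7, 8, 12, 14, 22, 15, 17, 20, 21]
8>7: swap(5,6), hi=5 ⇒ [6, 3, 4, 5, 7, 12, 8, 14, 22, 15, 17, 20, 21]
12>7: swap(5,5), hi=4 ⇒ [6, 3, 4, 5, 7, 12, 8, 14, 22, 15, 17, 20, 21]
done. lo=4 hi=4; a=[6, 3, 4, 5, 7, 12, 8, 14, 22, 15, 17, 20, 21]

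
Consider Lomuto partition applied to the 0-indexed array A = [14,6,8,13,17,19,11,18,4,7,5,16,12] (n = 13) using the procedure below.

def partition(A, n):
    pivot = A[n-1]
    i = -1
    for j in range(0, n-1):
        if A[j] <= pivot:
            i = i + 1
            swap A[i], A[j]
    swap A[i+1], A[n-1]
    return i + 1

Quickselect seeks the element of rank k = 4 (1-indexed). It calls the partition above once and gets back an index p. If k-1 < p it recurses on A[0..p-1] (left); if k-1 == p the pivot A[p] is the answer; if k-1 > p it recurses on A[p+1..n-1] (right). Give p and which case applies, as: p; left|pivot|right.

pivot = A[12] = 12; i = -1
j=0: A[0]=14 > 12 → no swap
j=1: A[1]=6 ≤ 12 → i=0, swap A[0],A[1] → [6,14,8,13,17,19,11,18,4,7,5,16,12]
j=2: A[2]=8 ≤ 12 → i=1, swap A[1],A[2] → [6,8,14,13,17,19,11,18,4,7,5,16,12]
j=3: A[3]=13 > 12 → no swap
j=4: A[4]=17 > 12 → no swap
j=5: A[5]=19 > 12 → no swap
j=6: A[6]=11 ≤ 12 → i=2, swap A[2],A[6] → [6,8,11,13,17,19,14,18,4,7,5,16,12]
j=7: A[7]=18 > 12 → no swap
j=8: A[8]=4 ≤ 12 → i=3, swap A[3],A[8] → [6,8,11,4,17,19,14,18,13,7,5,16,12]
j=9: A[9]=7 ≤ 12 → i=4, swap A[4],A[9] → [6,8,11,4,7,19,14,18,13,17,5,16,12]
j=10: A[10]=5 ≤ 12 → i=5, swap A[5],A[10] → [6,8,11,4,7,5,14,18,13,17,19,16,12]
j=11: A[11]=16 > 12 → no swap
final swap A[6],A[12] → [6,8,11,4,7,5,12,18,13,17,19,16,14]; return 6
p = 6; k-1 = 3 < 6 ⇒ left

6; left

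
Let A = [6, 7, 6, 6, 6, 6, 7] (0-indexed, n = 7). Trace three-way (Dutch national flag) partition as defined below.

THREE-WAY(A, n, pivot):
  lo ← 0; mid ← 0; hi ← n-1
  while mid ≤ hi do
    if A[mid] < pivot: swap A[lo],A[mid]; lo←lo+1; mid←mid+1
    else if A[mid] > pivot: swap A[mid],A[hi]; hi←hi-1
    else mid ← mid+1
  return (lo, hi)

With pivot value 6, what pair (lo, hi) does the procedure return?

lo=0 mid=0 hi=6
6=6: mid=1
7>6: swap(1,6), hi=5 ⇒ [6, 7, 6, 6, 6, 6, 7]
7>6: swap(1,5), hi=4 ⇒ [6, 6, 6, 6, 6, 7, 7]
6=6: mid=2
6=6: mid=3
6=6: mid=4
6=6: mid=5
done. lo=0 hi=4; A=[6, 6, 6, 6, 6, 7, 7]

(0, 4)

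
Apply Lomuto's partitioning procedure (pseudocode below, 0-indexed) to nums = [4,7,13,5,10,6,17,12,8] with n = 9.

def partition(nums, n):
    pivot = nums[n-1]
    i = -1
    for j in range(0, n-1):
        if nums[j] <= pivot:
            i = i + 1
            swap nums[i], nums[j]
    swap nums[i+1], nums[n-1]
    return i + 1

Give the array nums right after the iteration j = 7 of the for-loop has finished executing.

pivot=8, i=-1
j=0: 4≤8, i=0, swap(0,0) ⇒ [4,7,13,5,10,6,17,12,8]
j=1: 7≤8, i=1, swap(1,1) ⇒ [4,7,13,5,10,6,17,12,8]
j=2: 13>8, skip
j=3: 5≤8, i=2, swap(2,3) ⇒ [4,7,5,13,10,6,17,12,8]
j=4: 10>8, skip
j=5: 6≤8, i=3, swap(3,5) ⇒ [4,7,5,6,10,13,17,12,8]
j=6: 17>8, skip
j=7: 12>8, skip
(after j=7) nums = [4,7,5,6,10,13,17,12,8]

[4,7,5,6,10,13,17,12,8]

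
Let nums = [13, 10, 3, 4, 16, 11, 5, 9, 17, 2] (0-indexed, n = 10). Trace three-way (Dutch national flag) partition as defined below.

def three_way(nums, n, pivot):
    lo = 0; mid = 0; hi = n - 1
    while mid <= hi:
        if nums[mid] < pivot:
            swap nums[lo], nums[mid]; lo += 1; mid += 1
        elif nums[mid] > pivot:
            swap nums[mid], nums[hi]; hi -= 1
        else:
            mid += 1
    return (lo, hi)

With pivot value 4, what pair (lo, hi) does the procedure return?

(2, 2)

lo=0 mid=0 hi=9
13>4: swap(0,9), hi=8 ⇒ [2, 10, 3, 4, 16, 11, 5, 9, 17, 13]
2<4: swap(0,0), lo=1 mid=1 ⇒ [2, 10, 3, 4, 16, 11, 5, 9, 17, 13]
10>4: swap(1,8), hi=7 ⇒ [2, 17, 3, 4, 16, 11, 5, 9, 10, 13]
17>4: swap(1,7), hi=6 ⇒ [2, 9, 3, 4, 16, 11, 5, 17, 10, 13]
9>4: swap(1,6), hi=5 ⇒ [2, 5, 3, 4, 16, 11, 9, 17, 10, 13]
5>4: swap(1,5), hi=4 ⇒ [2, 11, 3, 4, 16, 5, 9, 17, 10, 13]
11>4: swap(1,4), hi=3 ⇒ [2, 16, 3, 4, 11, 5, 9, 17, 10, 13]
16>4: swap(1,3), hi=2 ⇒ [2, 4, 3, 16, 11, 5, 9, 17, 10, 13]
4=4: mid=2
3<4: swap(1,2), lo=2 mid=3 ⇒ [2, 3, 4, 16, 11, 5, 9, 17, 10, 13]
done. lo=2 hi=2; nums=[2, 3, 4, 16, 11, 5, 9, 17, 10, 13]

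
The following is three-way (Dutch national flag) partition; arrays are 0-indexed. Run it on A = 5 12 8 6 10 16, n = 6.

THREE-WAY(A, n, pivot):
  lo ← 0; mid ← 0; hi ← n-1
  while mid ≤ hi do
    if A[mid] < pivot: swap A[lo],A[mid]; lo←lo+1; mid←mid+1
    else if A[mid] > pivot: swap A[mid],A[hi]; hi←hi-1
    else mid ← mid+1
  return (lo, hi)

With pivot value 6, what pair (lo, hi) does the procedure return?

(1, 1)

lo=0 mid=0 hi=5
5<6: swap(0,0), lo=1 mid=1 ⇒ 5 12 8 6 10 16
12>6: swap(1,5), hi=4 ⇒ 5 16 8 6 10 12
16>6: swap(1,4), hi=3 ⇒ 5 10 8 6 16 12
10>6: swap(1,3), hi=2 ⇒ 5 6 8 10 16 12
6=6: mid=2
8>6: swap(2,2), hi=1 ⇒ 5 6 8 10 16 12
done. lo=1 hi=1; A=5 6 8 10 16 12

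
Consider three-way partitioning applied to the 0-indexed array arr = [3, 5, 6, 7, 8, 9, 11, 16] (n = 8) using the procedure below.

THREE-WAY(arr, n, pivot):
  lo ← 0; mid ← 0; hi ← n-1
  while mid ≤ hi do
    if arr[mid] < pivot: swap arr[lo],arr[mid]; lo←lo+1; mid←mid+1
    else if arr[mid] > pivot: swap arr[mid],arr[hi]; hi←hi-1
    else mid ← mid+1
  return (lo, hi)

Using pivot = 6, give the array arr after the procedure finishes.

[3, 5, 6, 8, 9, 11, 16, 7]

pivot = 6; lo=0, mid=0, hi=7
arr[mid]=3<6: swap arr[0],arr[0]; lo=1,mid=1 → [3, 5, 6, 7, 8, 9, 11, 16]
arr[mid]=5<6: swap arr[1],arr[1]; lo=2,mid=2 → [3, 5, 6, 7, 8, 9, 11, 16]
arr[mid]=6=6: mid=3
arr[mid]=7>6: swap arr[3],arr[7]; hi=6 → [3, 5, 6, 16, 8, 9, 11, 7]
arr[mid]=16>6: swap arr[3],arr[6]; hi=5 → [3, 5, 6, 11, 8, 9, 16, 7]
arr[mid]=11>6: swap arr[3],arr[5]; hi=4 → [3, 5, 6, 9, 8, 11, 16, 7]
arr[mid]=9>6: swap arr[3],arr[4]; hi=3 → [3, 5, 6, 8, 9, 11, 16, 7]
arr[mid]=8>6: swap arr[3],arr[3]; hi=2 → [3, 5, 6, 8, 9, 11, 16, 7]
end: lo=2, hi=2; arr = [3, 5, 6, 8, 9, 11, 16, 7]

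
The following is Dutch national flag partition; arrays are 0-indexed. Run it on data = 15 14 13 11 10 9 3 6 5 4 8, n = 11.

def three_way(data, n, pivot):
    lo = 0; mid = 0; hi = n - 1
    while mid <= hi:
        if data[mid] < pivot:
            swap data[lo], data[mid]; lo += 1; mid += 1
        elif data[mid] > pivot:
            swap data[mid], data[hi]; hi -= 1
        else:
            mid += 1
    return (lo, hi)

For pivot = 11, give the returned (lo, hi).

pivot = 11; lo=0, mid=0, hi=10
data[mid]=15>11: swap data[0],data[10]; hi=9 → 8 14 13 11 10 9 3 6 5 4 15
data[mid]=8<11: swap data[0],data[0]; lo=1,mid=1 → 8 14 13 11 10 9 3 6 5 4 15
data[mid]=14>11: swap data[1],data[9]; hi=8 → 8 4 13 11 10 9 3 6 5 14 15
data[mid]=4<11: swap data[1],data[1]; lo=2,mid=2 → 8 4 13 11 10 9 3 6 5 14 15
data[mid]=13>11: swap data[2],data[8]; hi=7 → 8 4 5 11 10 9 3 6 13 14 15
data[mid]=5<11: swap data[2],data[2]; lo=3,mid=3 → 8 4 5 11 10 9 3 6 13 14 15
data[mid]=11=11: mid=4
data[mid]=10<11: swap data[3],data[4]; lo=4,mid=5 → 8 4 5 10 11 9 3 6 13 14 15
data[mid]=9<11: swap data[4],data[5]; lo=5,mid=6 → 8 4 5 10 9 11 3 6 13 14 15
data[mid]=3<11: swap data[5],data[6]; lo=6,mid=7 → 8 4 5 10 9 3 11 6 13 14 15
data[mid]=6<11: swap data[6],data[7]; lo=7,mid=8 → 8 4 5 10 9 3 6 11 13 14 15
end: lo=7, hi=7; data = 8 4 5 10 9 3 6 11 13 14 15

(7, 7)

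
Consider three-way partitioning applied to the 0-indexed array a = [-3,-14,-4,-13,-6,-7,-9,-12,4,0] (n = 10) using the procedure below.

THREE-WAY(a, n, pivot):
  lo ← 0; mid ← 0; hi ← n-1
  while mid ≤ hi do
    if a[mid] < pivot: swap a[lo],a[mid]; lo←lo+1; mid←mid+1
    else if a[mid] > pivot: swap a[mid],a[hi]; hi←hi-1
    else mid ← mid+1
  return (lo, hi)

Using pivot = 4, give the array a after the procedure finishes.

lo=0 mid=0 hi=9
-3<4: swap(0,0), lo=1 mid=1 ⇒ [-3,-14,-4,-13,-6,-7,-9,-12,4,0]
-14<4: swap(1,1), lo=2 mid=2 ⇒ [-3,-14,-4,-13,-6,-7,-9,-12,4,0]
-4<4: swap(2,2), lo=3 mid=3 ⇒ [-3,-14,-4,-13,-6,-7,-9,-12,4,0]
-13<4: swap(3,3), lo=4 mid=4 ⇒ [-3,-14,-4,-13,-6,-7,-9,-12,4,0]
-6<4: swap(4,4), lo=5 mid=5 ⇒ [-3,-14,-4,-13,-6,-7,-9,-12,4,0]
-7<4: swap(5,5), lo=6 mid=6 ⇒ [-3,-14,-4,-13,-6,-7,-9,-12,4,0]
-9<4: swap(6,6), lo=7 mid=7 ⇒ [-3,-14,-4,-13,-6,-7,-9,-12,4,0]
-12<4: swap(7,7), lo=8 mid=8 ⇒ [-3,-14,-4,-13,-6,-7,-9,-12,4,0]
4=4: mid=9
0<4: swap(8,9), lo=9 mid=10 ⇒ [-3,-14,-4,-13,-6,-7,-9,-12,0,4]
done. lo=9 hi=9; a=[-3,-14,-4,-13,-6,-7,-9,-12,0,4]

[-3,-14,-4,-13,-6,-7,-9,-12,0,4]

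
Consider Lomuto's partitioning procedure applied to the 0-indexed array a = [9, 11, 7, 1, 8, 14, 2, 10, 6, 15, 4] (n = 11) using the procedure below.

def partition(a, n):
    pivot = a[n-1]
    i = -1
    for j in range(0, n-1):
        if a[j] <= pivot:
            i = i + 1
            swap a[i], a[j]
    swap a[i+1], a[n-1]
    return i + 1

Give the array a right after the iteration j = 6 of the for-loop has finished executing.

pivot = a[10] = 4; i = -1
j=0: a[0]=9 > 4 → no swap
j=1: a[1]=11 > 4 → no swap
j=2: a[2]=7 > 4 → no swap
j=3: a[3]=1 ≤ 4 → i=0, swap a[0],a[3] → [1, 11, 7, 9, 8, 14, 2, 10, 6, 15, 4]
j=4: a[4]=8 > 4 → no swap
j=5: a[5]=14 > 4 → no swap
j=6: a[6]=2 ≤ 4 → i=1, swap a[1],a[6] → [1, 2, 7, 9, 8, 14, 11, 10, 6, 15, 4]
(after j=6) a = [1, 2, 7, 9, 8, 14, 11, 10, 6, 15, 4]

[1, 2, 7, 9, 8, 14, 11, 10, 6, 15, 4]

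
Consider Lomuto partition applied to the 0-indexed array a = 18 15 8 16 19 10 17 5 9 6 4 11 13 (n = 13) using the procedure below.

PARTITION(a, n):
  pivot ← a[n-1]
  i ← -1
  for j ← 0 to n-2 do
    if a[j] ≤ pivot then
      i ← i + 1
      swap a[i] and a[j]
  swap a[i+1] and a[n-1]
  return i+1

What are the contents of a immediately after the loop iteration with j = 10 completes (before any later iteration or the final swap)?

8 10 5 9 6 4 17 18 16 19 15 11 13

pivot=13, i=-1
j=0: 18>13, skip
j=1: 15>13, skip
j=2: 8≤13, i=0, swap(0,2) ⇒ 8 15 18 16 19 10 17 5 9 6 4 11 13
j=3: 16>13, skip
j=4: 19>13, skip
j=5: 10≤13, i=1, swap(1,5) ⇒ 8 10 18 16 19 15 17 5 9 6 4 11 13
j=6: 17>13, skip
j=7: 5≤13, i=2, swap(2,7) ⇒ 8 10 5 16 19 15 17 18 9 6 4 11 13
j=8: 9≤13, i=3, swap(3,8) ⇒ 8 10 5 9 19 15 17 18 16 6 4 11 13
j=9: 6≤13, i=4, swap(4,9) ⇒ 8 10 5 9 6 15 17 18 16 19 4 11 13
j=10: 4≤13, i=5, swap(5,10) ⇒ 8 10 5 9 6 4 17 18 16 19 15 11 13
(after j=10) a = 8 10 5 9 6 4 17 18 16 19 15 11 13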